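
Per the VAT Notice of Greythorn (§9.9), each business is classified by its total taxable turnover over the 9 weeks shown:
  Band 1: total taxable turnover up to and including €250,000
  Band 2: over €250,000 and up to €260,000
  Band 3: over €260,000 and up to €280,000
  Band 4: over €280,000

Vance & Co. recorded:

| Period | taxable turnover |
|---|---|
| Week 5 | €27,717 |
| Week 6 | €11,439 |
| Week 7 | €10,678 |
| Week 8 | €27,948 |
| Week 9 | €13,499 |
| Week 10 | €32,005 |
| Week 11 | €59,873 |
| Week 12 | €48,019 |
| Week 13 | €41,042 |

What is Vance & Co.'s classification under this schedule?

Band 3

Total taxable turnover: €27,717 + €11,439 + €10,678 + €27,948 + €13,499 + €32,005 + €59,873 + €48,019 + €41,042 = €272,220.
€260,000 < €272,220 ≤ €280,000, so Band 3 applies.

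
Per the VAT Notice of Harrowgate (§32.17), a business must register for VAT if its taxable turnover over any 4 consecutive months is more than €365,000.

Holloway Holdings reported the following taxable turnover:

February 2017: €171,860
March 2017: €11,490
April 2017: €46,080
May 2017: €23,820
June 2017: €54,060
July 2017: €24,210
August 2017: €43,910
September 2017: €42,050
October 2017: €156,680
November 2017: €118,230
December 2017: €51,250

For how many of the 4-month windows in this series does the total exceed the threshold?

February 2017–May 2017: €171,860 + €11,490 + €46,080 + €23,820 = €253,250 (under)
March 2017–June 2017: €11,490 + €46,080 + €23,820 + €54,060 = €135,450 (under)
April 2017–July 2017: €46,080 + €23,820 + €54,060 + €24,210 = €148,170 (under)
May 2017–August 2017: €23,820 + €54,060 + €24,210 + €43,910 = €146,000 (under)
June 2017–September 2017: €54,060 + €24,210 + €43,910 + €42,050 = €164,230 (under)
July 2017–October 2017: €24,210 + €43,910 + €42,050 + €156,680 = €266,850 (under)
August 2017–November 2017: €43,910 + €42,050 + €156,680 + €118,230 = €360,870 (under)
September 2017–December 2017: €42,050 + €156,680 + €118,230 + €51,250 = €368,210 (over)
1 window exceeds the threshold.

1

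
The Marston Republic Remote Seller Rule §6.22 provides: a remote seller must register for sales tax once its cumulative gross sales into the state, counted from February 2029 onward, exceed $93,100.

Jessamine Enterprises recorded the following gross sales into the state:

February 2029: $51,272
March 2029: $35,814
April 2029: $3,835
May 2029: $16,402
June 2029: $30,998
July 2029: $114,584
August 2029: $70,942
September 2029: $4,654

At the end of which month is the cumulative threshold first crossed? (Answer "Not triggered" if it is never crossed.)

Through February 2029: $51,272
Through March 2029: $87,086
Through April 2029: $90,921
Through May 2029: $107,323 ← exceeds threshold

May 2029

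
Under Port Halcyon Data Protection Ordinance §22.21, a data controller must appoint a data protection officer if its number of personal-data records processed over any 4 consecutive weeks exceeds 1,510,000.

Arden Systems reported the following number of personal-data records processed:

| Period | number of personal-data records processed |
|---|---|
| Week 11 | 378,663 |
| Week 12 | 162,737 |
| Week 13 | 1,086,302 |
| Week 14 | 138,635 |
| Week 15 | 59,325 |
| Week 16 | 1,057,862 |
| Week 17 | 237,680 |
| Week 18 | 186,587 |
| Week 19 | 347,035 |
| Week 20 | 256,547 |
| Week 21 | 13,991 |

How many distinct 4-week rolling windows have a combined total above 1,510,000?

4

Week 11–Week 14: 378,663 + 162,737 + 1,086,302 + 138,635 = 1,766,337 (over)
Week 12–Week 15: 162,737 + 1,086,302 + 138,635 + 59,325 = 1,446,999 (under)
Week 13–Week 16: 1,086,302 + 138,635 + 59,325 + 1,057,862 = 2,342,124 (over)
Week 14–Week 17: 138,635 + 59,325 + 1,057,862 + 237,680 = 1,493,502 (under)
Week 15–Week 18: 59,325 + 1,057,862 + 237,680 + 186,587 = 1,541,454 (over)
Week 16–Week 19: 1,057,862 + 237,680 + 186,587 + 347,035 = 1,829,164 (over)
Week 17–Week 20: 237,680 + 186,587 + 347,035 + 256,547 = 1,027,849 (under)
Week 18–Week 21: 186,587 + 347,035 + 256,547 + 13,991 = 804,160 (under)
4 windows exceed the threshold.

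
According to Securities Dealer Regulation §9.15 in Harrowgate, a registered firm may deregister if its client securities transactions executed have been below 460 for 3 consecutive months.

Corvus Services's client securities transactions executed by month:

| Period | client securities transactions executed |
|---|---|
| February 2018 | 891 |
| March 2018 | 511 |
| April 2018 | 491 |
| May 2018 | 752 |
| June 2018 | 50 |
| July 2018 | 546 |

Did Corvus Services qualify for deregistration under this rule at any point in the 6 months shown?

Months below 460: June 2018.
Longest run of consecutive months below the threshold: 1.
1 < 3, so Corvus Services never became eligible.

No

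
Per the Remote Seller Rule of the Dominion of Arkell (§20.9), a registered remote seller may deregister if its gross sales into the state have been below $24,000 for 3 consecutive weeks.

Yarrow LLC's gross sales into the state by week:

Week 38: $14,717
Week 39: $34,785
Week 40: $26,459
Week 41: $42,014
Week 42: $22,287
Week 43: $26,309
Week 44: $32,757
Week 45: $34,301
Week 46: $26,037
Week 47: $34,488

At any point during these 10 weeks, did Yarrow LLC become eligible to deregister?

No

Weeks below $24,000: Week 38, Week 42.
Longest run of consecutive weeks below the threshold: 1.
1 < 3, so Yarrow LLC never became eligible.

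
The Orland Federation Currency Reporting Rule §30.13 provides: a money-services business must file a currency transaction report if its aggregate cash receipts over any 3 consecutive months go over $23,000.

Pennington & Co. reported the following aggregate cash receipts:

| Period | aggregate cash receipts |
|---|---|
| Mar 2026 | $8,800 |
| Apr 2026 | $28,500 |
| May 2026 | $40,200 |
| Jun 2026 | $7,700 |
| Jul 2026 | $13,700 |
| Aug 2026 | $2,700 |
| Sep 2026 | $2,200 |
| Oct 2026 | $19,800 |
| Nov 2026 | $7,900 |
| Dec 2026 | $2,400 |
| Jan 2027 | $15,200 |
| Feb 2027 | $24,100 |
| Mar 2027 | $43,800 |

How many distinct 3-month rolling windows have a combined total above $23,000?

Mar 2026–May 2026: $8,800 + $28,500 + $40,200 = $77,500 (over)
Apr 2026–Jun 2026: $28,500 + $40,200 + $7,700 = $76,400 (over)
May 2026–Jul 2026: $40,200 + $7,700 + $13,700 = $61,600 (over)
Jun 2026–Aug 2026: $7,700 + $13,700 + $2,700 = $24,100 (over)
Jul 2026–Sep 2026: $13,700 + $2,700 + $2,200 = $18,600 (under)
Aug 2026–Oct 2026: $2,700 + $2,200 + $19,800 = $24,700 (over)
Sep 2026–Nov 2026: $2,200 + $19,800 + $7,900 = $29,900 (over)
Oct 2026–Dec 2026: $19,800 + $7,900 + $2,400 = $30,100 (over)
Nov 2026–Jan 2027: $7,900 + $2,400 + $15,200 = $25,500 (over)
Dec 2026–Feb 2027: $2,400 + $15,200 + $24,100 = $41,700 (over)
Jan 2027–Mar 2027: $15,200 + $24,100 + $43,800 = $83,100 (over)
10 windows exceed the threshold.

10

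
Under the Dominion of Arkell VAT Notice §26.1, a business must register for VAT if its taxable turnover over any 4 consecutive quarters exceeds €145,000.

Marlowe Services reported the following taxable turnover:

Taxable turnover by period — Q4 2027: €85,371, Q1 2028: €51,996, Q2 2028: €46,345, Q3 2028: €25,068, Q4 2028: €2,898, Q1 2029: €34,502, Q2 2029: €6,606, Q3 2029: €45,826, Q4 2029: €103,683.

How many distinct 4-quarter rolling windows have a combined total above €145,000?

Q4 2027–Q3 2028: €85,371 + €51,996 + €46,345 + €25,068 = €208,780 (over)
Q1 2028–Q4 2028: €51,996 + €46,345 + €25,068 + €2,898 = €126,307 (under)
Q2 2028–Q1 2029: €46,345 + €25,068 + €2,898 + €34,502 = €108,813 (under)
Q3 2028–Q2 2029: €25,068 + €2,898 + €34,502 + €6,606 = €69,074 (under)
Q4 2028–Q3 2029: €2,898 + €34,502 + €6,606 + €45,826 = €89,832 (under)
Q1 2029–Q4 2029: €34,502 + €6,606 + €45,826 + €103,683 = €190,617 (over)
2 windows exceed the threshold.

2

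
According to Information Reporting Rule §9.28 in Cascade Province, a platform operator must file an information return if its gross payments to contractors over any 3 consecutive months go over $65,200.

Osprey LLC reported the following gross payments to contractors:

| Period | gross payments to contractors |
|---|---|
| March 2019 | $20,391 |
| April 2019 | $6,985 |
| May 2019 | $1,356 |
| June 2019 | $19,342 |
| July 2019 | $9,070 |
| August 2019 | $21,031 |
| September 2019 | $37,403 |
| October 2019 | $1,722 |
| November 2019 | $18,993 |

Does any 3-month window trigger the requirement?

Yes

March 2019–May 2019: $20,391 + $6,985 + $1,356 = $28,732 (under)
April 2019–June 2019: $6,985 + $1,356 + $19,342 = $27,683 (under)
May 2019–July 2019: $1,356 + $19,342 + $9,070 = $29,768 (under)
June 2019–August 2019: $19,342 + $9,070 + $21,031 = $49,443 (under)
July 2019–September 2019: $9,070 + $21,031 + $37,403 = $67,504 (over)
August 2019–October 2019: $21,031 + $37,403 + $1,722 = $60,156 (under)
September 2019–November 2019: $37,403 + $1,722 + $18,993 = $58,118 (under)
At least one window exceeds $65,200.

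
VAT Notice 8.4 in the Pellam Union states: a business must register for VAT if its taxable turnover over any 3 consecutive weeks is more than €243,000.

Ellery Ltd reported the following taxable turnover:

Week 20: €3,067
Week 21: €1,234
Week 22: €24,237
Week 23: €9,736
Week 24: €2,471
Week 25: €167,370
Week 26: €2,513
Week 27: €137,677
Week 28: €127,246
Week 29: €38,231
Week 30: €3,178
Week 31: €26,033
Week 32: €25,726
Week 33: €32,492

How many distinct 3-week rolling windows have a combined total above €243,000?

3

Week 20–Week 22: €3,067 + €1,234 + €24,237 = €28,538 (under)
Week 21–Week 23: €1,234 + €24,237 + €9,736 = €35,207 (under)
Week 22–Week 24: €24,237 + €9,736 + €2,471 = €36,444 (under)
Week 23–Week 25: €9,736 + €2,471 + €167,370 = €179,577 (under)
Week 24–Week 26: €2,471 + €167,370 + €2,513 = €172,354 (under)
Week 25–Week 27: €167,370 + €2,513 + €137,677 = €307,560 (over)
Week 26–Week 28: €2,513 + €137,677 + €127,246 = €267,436 (over)
Week 27–Week 29: €137,677 + €127,246 + €38,231 = €303,154 (over)
Week 28–Week 30: €127,246 + €38,231 + €3,178 = €168,655 (under)
Week 29–Week 31: €38,231 + €3,178 + €26,033 = €67,442 (under)
Week 30–Week 32: €3,178 + €26,033 + €25,726 = €54,937 (under)
Week 31–Week 33: €26,033 + €25,726 + €32,492 = €84,251 (under)
3 windows exceed the threshold.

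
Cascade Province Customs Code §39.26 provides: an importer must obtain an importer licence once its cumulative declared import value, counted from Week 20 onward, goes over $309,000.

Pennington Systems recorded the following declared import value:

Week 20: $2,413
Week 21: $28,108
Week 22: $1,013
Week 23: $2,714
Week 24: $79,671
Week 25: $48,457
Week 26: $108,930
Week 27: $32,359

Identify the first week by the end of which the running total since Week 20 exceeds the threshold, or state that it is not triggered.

Through Week 20: $2,413
Through Week 21: $30,521
Through Week 22: $31,534
Through Week 23: $34,248
Through Week 24: $113,919
Through Week 25: $162,376
Through Week 26: $271,306
Through Week 27: $303,665
Final cumulative total $303,665 ≤ $309,000; the threshold is never exceeded.

Not triggered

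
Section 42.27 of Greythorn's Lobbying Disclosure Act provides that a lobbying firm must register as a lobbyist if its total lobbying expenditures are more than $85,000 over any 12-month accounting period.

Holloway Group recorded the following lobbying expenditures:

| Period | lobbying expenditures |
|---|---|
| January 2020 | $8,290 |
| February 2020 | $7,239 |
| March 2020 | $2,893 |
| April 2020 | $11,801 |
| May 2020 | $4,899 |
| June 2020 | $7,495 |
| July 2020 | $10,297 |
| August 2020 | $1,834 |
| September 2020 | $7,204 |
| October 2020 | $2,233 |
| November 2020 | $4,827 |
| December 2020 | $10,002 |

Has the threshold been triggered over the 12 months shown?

Total lobbying expenditures: $8,290 + $7,239 + $2,893 + $11,801 + $4,899 + $7,495 + $10,297 + $1,834 + $7,204 + $2,233 + $4,827 + $10,002 = $79,014.
$79,014 ≤ $85,000, so the threshold is not exceeded.

No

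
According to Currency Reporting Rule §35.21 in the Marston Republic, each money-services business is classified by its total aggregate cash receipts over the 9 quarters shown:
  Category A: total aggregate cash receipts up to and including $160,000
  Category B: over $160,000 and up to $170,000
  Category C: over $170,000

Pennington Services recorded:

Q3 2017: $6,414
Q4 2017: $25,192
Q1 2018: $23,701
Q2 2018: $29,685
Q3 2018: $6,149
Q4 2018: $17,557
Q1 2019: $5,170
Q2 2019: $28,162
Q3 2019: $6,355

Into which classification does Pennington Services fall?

Category A

Total aggregate cash receipts: $6,414 + $25,192 + $23,701 + $29,685 + $6,149 + $17,557 + $5,170 + $28,162 + $6,355 = $148,385.
$148,385 ≤ $160,000, so Category A applies.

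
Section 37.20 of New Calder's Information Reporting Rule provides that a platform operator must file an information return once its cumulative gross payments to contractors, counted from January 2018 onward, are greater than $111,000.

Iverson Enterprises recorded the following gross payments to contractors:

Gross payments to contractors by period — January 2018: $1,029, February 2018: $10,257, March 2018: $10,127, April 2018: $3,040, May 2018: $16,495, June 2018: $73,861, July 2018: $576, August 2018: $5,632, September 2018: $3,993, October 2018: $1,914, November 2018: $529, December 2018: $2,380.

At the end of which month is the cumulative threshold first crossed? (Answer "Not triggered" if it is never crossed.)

Through January 2018: $1,029
Through February 2018: $11,286
Through March 2018: $21,413
Through April 2018: $24,453
Through May 2018: $40,948
Through June 2018: $114,809 ← exceeds threshold

June 2018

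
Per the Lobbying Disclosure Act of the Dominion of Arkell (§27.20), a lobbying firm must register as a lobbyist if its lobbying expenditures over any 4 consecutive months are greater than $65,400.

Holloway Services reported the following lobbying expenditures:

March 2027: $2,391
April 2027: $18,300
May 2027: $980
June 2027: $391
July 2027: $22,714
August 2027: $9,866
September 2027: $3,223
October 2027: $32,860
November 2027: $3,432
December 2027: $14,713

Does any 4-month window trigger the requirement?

Yes

March 2027–June 2027: $2,391 + $18,300 + $980 + $391 = $22,062 (under)
April 2027–July 2027: $18,300 + $980 + $391 + $22,714 = $42,385 (under)
May 2027–August 2027: $980 + $391 + $22,714 + $9,866 = $33,951 (under)
June 2027–September 2027: $391 + $22,714 + $9,866 + $3,223 = $36,194 (under)
July 2027–October 2027: $22,714 + $9,866 + $3,223 + $32,860 = $68,663 (over)
August 2027–November 2027: $9,866 + $3,223 + $32,860 + $3,432 = $49,381 (under)
September 2027–December 2027: $3,223 + $32,860 + $3,432 + $14,713 = $54,228 (under)
At least one window exceeds $65,400.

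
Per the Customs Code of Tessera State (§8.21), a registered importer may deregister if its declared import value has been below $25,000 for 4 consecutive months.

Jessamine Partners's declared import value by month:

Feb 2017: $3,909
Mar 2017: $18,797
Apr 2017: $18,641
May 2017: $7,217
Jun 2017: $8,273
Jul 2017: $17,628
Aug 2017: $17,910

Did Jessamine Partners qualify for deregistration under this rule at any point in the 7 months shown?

Months below $25,000: Feb 2017, Mar 2017, Apr 2017, May 2017, Jun 2017, Jul 2017, Aug 2017.
Longest run of consecutive months below the threshold: 7.
7 ≥ 4, so Jessamine Partners became eligible.

Yes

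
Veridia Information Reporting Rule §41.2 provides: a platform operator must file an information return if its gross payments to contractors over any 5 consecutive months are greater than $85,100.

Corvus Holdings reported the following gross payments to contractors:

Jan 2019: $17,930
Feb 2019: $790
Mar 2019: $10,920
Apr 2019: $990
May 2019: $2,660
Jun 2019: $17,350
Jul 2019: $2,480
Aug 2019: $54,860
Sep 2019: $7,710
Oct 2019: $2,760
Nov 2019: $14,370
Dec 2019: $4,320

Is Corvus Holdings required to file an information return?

Yes

Jan 2019–May 2019: $17,930 + $790 + $10,920 + $990 + $2,660 = $33,290 (under)
Feb 2019–Jun 2019: $790 + $10,920 + $990 + $2,660 + $17,350 = $32,710 (under)
Mar 2019–Jul 2019: $10,920 + $990 + $2,660 + $17,350 + $2,480 = $34,400 (under)
Apr 2019–Aug 2019: $990 + $2,660 + $17,350 + $2,480 + $54,860 = $78,340 (under)
May 2019–Sep 2019: $2,660 + $17,350 + $2,480 + $54,860 + $7,710 = $85,060 (under)
Jun 2019–Oct 2019: $17,350 + $2,480 + $54,860 + $7,710 + $2,760 = $85,160 (over)
Jul 2019–Nov 2019: $2,480 + $54,860 + $7,710 + $2,760 + $14,370 = $82,180 (under)
Aug 2019–Dec 2019: $54,860 + $7,710 + $2,760 + $14,370 + $4,320 = $84,020 (under)
At least one window exceeds $85,100.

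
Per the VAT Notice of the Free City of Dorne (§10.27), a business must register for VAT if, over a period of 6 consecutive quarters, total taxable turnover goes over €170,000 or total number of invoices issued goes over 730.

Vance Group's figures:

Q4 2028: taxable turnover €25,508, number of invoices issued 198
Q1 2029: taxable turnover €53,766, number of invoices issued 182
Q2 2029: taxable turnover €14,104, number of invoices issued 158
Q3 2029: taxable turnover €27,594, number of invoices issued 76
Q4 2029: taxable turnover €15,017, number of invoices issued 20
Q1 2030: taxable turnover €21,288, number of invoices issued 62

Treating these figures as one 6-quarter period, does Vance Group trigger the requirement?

No

Total taxable turnover: €25,508 + €53,766 + €14,104 + €27,594 + €15,017 + €21,288 = €157,277 (≤ €170,000).
Total number of invoices issued: 198 + 182 + 158 + 76 + 20 + 62 = 696 (≤ 730).
The test is 'or': neither threshold is exceeded.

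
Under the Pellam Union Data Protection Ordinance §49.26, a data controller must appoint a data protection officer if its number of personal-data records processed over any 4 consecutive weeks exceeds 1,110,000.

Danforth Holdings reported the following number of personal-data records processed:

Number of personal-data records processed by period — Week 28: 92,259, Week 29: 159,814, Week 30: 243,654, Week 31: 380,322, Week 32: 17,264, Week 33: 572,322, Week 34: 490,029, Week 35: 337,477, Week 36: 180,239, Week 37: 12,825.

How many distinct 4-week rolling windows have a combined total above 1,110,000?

Week 28–Week 31: 92,259 + 159,814 + 243,654 + 380,322 = 876,049 (under)
Week 29–Week 32: 159,814 + 243,654 + 380,322 + 17,264 = 801,054 (under)
Week 30–Week 33: 243,654 + 380,322 + 17,264 + 572,322 = 1,213,562 (over)
Week 31–Week 34: 380,322 + 17,264 + 572,322 + 490,029 = 1,459,937 (over)
Week 32–Week 35: 17,264 + 572,322 + 490,029 + 337,477 = 1,417,092 (over)
Week 33–Week 36: 572,322 + 490,029 + 337,477 + 180,239 = 1,580,067 (over)
Week 34–Week 37: 490,029 + 337,477 + 180,239 + 12,825 = 1,020,570 (under)
4 windows exceed the threshold.

4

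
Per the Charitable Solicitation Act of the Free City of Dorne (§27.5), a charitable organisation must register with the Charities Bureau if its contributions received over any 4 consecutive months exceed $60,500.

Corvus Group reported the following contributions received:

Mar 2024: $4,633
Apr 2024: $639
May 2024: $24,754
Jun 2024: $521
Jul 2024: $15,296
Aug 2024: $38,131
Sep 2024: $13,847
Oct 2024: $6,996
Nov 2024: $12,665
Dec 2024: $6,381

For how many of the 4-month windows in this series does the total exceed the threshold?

Mar 2024–Jun 2024: $4,633 + $639 + $24,754 + $521 = $30,547 (under)
Apr 2024–Jul 2024: $639 + $24,754 + $521 + $15,296 = $41,210 (under)
May 2024–Aug 2024: $24,754 + $521 + $15,296 + $38,131 = $78,702 (over)
Jun 2024–Sep 2024: $521 + $15,296 + $38,131 + $13,847 = $67,795 (over)
Jul 2024–Oct 2024: $15,296 + $38,131 + $13,847 + $6,996 = $74,270 (over)
Aug 2024–Nov 2024: $38,131 + $13,847 + $6,996 + $12,665 = $71,639 (over)
Sep 2024–Dec 2024: $13,847 + $6,996 + $12,665 + $6,381 = $39,889 (under)
4 windows exceed the threshold.

4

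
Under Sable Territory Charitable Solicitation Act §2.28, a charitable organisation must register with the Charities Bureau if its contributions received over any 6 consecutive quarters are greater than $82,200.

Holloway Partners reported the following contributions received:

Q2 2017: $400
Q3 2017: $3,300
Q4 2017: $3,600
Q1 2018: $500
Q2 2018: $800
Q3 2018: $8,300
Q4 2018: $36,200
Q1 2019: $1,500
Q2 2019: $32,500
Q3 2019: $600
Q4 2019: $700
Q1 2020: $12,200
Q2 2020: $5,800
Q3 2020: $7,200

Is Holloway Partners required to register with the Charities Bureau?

Yes

Q2 2017–Q3 2018: $400 + $3,300 + $3,600 + $500 + $800 + $8,300 = $16,900 (under)
Q3 2017–Q4 2018: $3,300 + $3,600 + $500 + $800 + $8,300 + $36,200 = $52,700 (under)
Q4 2017–Q1 2019: $3,600 + $500 + $800 + $8,300 + $36,200 + $1,500 = $50,900 (under)
Q1 2018–Q2 2019: $500 + $800 + $8,300 + $36,200 + $1,500 + $32,500 = $79,800 (under)
Q2 2018–Q3 2019: $800 + $8,300 + $36,200 + $1,500 + $32,500 + $600 = $79,900 (under)
Q3 2018–Q4 2019: $8,300 + $36,200 + $1,500 + $32,500 + $600 + $700 = $79,800 (under)
Q4 2018–Q1 2020: $36,200 + $1,500 + $32,500 + $600 + $700 + $12,200 = $83,700 (over)
Q1 2019–Q2 2020: $1,500 + $32,500 + $600 + $700 + $12,200 + $5,800 = $53,300 (under)
Q2 2019–Q3 2020: $32,500 + $600 + $700 + $12,200 + $5,800 + $7,200 = $59,000 (under)
At least one window exceeds $82,200.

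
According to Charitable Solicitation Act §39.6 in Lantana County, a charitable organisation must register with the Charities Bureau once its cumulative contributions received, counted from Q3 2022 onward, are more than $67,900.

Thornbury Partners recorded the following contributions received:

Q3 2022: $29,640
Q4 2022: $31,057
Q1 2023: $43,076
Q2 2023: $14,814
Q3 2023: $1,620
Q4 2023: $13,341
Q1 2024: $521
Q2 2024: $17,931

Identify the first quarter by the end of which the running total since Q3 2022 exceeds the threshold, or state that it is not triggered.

Q1 2023

Through Q3 2022: $29,640
Through Q4 2022: $60,697
Through Q1 2023: $103,773 ← exceeds threshold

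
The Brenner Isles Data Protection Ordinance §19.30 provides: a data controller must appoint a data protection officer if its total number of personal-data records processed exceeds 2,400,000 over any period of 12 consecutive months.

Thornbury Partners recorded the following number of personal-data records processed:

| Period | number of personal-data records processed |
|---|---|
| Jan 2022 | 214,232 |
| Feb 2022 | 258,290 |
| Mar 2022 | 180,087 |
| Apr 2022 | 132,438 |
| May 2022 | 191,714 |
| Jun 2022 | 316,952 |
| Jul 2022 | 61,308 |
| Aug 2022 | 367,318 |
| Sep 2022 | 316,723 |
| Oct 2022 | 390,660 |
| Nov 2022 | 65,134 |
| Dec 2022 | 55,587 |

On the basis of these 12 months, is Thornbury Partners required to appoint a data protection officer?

Total number of personal-data records processed: 214,232 + 258,290 + 180,087 + 132,438 + 191,714 + 316,952 + 61,308 + 367,318 + 316,723 + 390,660 + 65,134 + 55,587 = 2,550,443.
2,550,443 > 2,400,000, so the threshold is exceeded.

Yes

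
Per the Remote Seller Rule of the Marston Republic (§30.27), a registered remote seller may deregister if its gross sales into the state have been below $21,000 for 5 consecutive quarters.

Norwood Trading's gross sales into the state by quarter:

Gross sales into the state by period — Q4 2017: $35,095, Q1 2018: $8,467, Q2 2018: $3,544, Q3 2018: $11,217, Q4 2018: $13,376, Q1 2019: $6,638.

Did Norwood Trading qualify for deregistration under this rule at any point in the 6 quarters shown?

Yes

Quarters below $21,000: Q1 2018, Q2 2018, Q3 2018, Q4 2018, Q1 2019.
Longest run of consecutive quarters below the threshold: 5.
5 ≥ 5, so Norwood Trading became eligible.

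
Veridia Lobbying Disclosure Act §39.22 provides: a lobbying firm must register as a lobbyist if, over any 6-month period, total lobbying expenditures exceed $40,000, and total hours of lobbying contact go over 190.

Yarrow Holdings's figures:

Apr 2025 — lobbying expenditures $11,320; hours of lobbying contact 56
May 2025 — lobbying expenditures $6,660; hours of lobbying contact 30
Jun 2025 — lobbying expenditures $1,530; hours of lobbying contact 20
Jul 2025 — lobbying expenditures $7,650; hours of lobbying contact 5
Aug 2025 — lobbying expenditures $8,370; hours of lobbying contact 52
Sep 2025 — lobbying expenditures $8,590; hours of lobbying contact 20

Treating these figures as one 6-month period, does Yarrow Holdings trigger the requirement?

Total lobbying expenditures: $11,320 + $6,660 + $1,530 + $7,650 + $8,370 + $8,590 = $44,120 (> $40,000).
Total hours of lobbying contact: 56 + 30 + 20 + 5 + 52 + 20 = 183 (≤ 190).
The test is 'and': the rule requires both, and at least one is not exceeded.

No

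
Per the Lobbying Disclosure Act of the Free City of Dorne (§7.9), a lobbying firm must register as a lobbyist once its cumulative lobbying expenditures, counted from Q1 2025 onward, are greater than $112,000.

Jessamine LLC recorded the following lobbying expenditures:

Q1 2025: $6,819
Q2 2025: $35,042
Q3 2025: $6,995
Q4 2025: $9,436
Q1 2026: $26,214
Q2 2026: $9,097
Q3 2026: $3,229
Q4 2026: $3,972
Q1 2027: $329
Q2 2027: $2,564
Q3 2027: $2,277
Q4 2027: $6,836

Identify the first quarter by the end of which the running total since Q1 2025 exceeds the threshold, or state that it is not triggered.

Q4 2027

Through Q1 2025: $6,819
Through Q2 2025: $41,861
Through Q3 2025: $48,856
Through Q4 2025: $58,292
Through Q1 2026: $84,506
Through Q2 2026: $93,603
Through Q3 2026: $96,832
Through Q4 2026: $100,804
Through Q1 2027: $101,133
Through Q2 2027: $103,697
Through Q3 2027: $105,974
Through Q4 2027: $112,810 ← exceeds threshold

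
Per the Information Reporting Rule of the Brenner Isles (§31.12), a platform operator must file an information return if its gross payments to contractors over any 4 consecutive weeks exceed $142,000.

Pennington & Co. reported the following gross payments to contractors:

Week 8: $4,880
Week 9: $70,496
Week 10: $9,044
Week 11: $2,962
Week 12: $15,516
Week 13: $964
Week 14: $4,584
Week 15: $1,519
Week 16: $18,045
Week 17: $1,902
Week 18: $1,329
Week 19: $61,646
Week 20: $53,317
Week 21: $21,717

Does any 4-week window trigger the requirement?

Week 8–Week 11: $4,880 + $70,496 + $9,044 + $2,962 = $87,382 (under)
Week 9–Week 12: $70,496 + $9,044 + $2,962 + $15,516 = $98,018 (under)
Week 10–Week 13: $9,044 + $2,962 + $15,516 + $964 = $28,486 (under)
Week 11–Week 14: $2,962 + $15,516 + $964 + $4,584 = $24,026 (under)
Week 12–Week 15: $15,516 + $964 + $4,584 + $1,519 = $22,583 (under)
Week 13–Week 16: $964 + $4,584 + $1,519 + $18,045 = $25,112 (under)
Week 14–Week 17: $4,584 + $1,519 + $18,045 + $1,902 = $26,050 (under)
Week 15–Week 18: $1,519 + $18,045 + $1,902 + $1,329 = $22,795 (under)
Week 16–Week 19: $18,045 + $1,902 + $1,329 + $61,646 = $82,922 (under)
Week 17–Week 20: $1,902 + $1,329 + $61,646 + $53,317 = $118,194 (under)
Week 18–Week 21: $1,329 + $61,646 + $53,317 + $21,717 = $138,009 (under)
No window exceeds $142,000.

No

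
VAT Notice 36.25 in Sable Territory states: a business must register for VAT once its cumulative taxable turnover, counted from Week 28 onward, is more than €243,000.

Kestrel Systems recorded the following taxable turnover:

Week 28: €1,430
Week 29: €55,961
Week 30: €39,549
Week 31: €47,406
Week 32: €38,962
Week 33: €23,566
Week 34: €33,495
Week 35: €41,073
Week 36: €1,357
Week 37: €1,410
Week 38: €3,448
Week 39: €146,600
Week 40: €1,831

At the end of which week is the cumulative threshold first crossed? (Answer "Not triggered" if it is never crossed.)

Week 35

Through Week 28: €1,430
Through Week 29: €57,391
Through Week 30: €96,940
Through Week 31: €144,346
Through Week 32: €183,308
Through Week 33: €206,874
Through Week 34: €240,369
Through Week 35: €281,442 ← exceeds threshold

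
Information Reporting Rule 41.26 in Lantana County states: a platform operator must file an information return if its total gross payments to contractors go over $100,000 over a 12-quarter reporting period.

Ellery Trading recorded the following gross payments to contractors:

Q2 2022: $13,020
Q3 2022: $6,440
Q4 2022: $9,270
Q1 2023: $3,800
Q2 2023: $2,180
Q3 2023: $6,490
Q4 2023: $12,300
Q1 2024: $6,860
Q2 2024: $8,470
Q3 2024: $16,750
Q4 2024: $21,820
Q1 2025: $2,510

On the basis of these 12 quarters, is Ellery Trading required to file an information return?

Yes

Total gross payments to contractors: $13,020 + $6,440 + $9,270 + $3,800 + $2,180 + $6,490 + $12,300 + $6,860 + $8,470 + $16,750 + $21,820 + $2,510 = $109,910.
$109,910 > $100,000, so the threshold is exceeded.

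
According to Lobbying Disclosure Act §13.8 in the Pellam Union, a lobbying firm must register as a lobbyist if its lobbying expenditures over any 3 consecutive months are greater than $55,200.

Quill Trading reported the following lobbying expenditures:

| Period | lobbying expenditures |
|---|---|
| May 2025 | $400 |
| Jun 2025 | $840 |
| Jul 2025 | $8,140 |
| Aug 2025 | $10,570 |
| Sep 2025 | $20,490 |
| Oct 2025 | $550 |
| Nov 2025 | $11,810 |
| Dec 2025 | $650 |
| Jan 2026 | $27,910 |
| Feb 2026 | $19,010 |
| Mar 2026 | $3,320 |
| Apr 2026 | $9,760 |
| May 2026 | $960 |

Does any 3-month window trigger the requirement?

No

May 2025–Jul 2025: $400 + $840 + $8,140 = $9,380 (under)
Jun 2025–Aug 2025: $840 + $8,140 + $10,570 = $19,550 (under)
Jul 2025–Sep 2025: $8,140 + $10,570 + $20,490 = $39,200 (under)
Aug 2025–Oct 2025: $10,570 + $20,490 + $550 = $31,610 (under)
Sep 2025–Nov 2025: $20,490 + $550 + $11,810 = $32,850 (under)
Oct 2025–Dec 2025: $550 + $11,810 + $650 = $13,010 (under)
Nov 2025–Jan 2026: $11,810 + $650 + $27,910 = $40,370 (under)
Dec 2025–Feb 2026: $650 + $27,910 + $19,010 = $47,570 (under)
Jan 2026–Mar 2026: $27,910 + $19,010 + $3,320 = $50,240 (under)
Feb 2026–Apr 2026: $19,010 + $3,320 + $9,760 = $32,090 (under)
Mar 2026–May 2026: $3,320 + $9,760 + $960 = $14,040 (under)
No window exceeds $55,200.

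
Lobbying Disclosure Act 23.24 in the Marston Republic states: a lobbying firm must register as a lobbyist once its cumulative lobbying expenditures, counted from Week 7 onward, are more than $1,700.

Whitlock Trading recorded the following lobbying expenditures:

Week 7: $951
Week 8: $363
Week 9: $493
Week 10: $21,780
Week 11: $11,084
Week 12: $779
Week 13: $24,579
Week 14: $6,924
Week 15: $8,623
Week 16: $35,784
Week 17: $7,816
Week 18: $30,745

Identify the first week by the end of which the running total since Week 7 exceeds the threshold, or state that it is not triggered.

Through Week 7: $951
Through Week 8: $1,314
Through Week 9: $1,807 ← exceeds threshold

Week 9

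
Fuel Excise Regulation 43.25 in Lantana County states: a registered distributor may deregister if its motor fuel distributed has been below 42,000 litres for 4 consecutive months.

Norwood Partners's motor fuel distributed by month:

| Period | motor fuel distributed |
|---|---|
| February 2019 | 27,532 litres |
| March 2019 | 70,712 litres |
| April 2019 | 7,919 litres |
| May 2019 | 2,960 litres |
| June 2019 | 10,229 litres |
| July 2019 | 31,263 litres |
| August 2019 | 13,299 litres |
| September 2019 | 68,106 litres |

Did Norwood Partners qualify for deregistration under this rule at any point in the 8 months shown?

Months below 42,000 litres: February 2019, April 2019, May 2019, June 2019, July 2019, August 2019.
Longest run of consecutive months below the threshold: 5.
5 ≥ 4, so Norwood Partners became eligible.

Yes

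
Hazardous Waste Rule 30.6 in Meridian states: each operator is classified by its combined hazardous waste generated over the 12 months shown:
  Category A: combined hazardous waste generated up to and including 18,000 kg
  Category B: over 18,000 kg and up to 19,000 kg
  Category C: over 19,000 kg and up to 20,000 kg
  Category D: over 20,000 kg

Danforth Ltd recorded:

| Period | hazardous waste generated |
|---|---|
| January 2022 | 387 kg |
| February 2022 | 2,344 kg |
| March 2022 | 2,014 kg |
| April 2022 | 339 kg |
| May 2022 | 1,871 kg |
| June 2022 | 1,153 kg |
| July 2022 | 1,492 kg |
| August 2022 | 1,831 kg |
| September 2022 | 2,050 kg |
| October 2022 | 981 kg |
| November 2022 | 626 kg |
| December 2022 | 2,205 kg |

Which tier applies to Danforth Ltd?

Combined hazardous waste generated: 387 kg + 2,344 kg + 2,014 kg + 339 kg + 1,871 kg + 1,153 kg + 1,492 kg + 1,831 kg + 2,050 kg + 981 kg + 626 kg + 2,205 kg = 17,293 kg.
17,293 kg ≤ 18,000 kg, so Category A applies.

Category A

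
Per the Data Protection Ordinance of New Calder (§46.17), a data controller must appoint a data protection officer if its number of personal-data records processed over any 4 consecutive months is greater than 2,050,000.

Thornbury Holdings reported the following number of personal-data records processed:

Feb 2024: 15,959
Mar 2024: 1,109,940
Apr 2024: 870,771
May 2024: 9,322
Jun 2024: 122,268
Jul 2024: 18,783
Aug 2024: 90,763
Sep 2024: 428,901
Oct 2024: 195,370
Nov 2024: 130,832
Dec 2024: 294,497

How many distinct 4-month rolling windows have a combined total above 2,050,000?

Feb 2024–May 2024: 15,959 + 1,109,940 + 870,771 + 9,322 = 2,005,992 (under)
Mar 2024–Jun 2024: 1,109,940 + 870,771 + 9,322 + 122,268 = 2,112,301 (over)
Apr 2024–Jul 2024: 870,771 + 9,322 + 122,268 + 18,783 = 1,021,144 (under)
May 2024–Aug 2024: 9,322 + 122,268 + 18,783 + 90,763 = 241,136 (under)
Jun 2024–Sep 2024: 122,268 + 18,783 + 90,763 + 428,901 = 660,715 (under)
Jul 2024–Oct 2024: 18,783 + 90,763 + 428,901 + 195,370 = 733,817 (under)
Aug 2024–Nov 2024: 90,763 + 428,901 + 195,370 + 130,832 = 845,866 (under)
Sep 2024–Dec 2024: 428,901 + 195,370 + 130,832 + 294,497 = 1,049,600 (under)
1 window exceeds the threshold.

1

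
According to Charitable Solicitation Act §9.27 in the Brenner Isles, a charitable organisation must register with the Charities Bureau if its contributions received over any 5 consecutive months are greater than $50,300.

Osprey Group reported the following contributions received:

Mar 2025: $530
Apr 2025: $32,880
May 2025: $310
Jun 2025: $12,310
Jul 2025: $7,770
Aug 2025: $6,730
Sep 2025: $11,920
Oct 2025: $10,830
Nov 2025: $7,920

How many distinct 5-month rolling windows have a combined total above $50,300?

2

Mar 2025–Jul 2025: $530 + $32,880 + $310 + $12,310 + $7,770 = $53,800 (over)
Apr 2025–Aug 2025: $32,880 + $310 + $12,310 + $7,770 + $6,730 = $60,000 (over)
May 2025–Sep 2025: $310 + $12,310 + $7,770 + $6,730 + $11,920 = $39,040 (under)
Jun 2025–Oct 2025: $12,310 + $7,770 + $6,730 + $11,920 + $10,830 = $49,560 (under)
Jul 2025–Nov 2025: $7,770 + $6,730 + $11,920 + $10,830 + $7,920 = $45,170 (under)
2 windows exceed the threshold.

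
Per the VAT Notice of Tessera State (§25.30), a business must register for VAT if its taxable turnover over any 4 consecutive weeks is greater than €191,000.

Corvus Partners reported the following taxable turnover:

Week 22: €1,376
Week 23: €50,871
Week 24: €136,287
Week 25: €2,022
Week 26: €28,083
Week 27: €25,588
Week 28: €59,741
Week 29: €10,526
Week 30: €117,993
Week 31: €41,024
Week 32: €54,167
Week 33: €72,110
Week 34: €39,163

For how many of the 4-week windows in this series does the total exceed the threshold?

7

Week 22–Week 25: €1,376 + €50,871 + €136,287 + €2,022 = €190,556 (under)
Week 23–Week 26: €50,871 + €136,287 + €2,022 + €28,083 = €217,263 (over)
Week 24–Week 27: €136,287 + €2,022 + €28,083 + €25,588 = €191,980 (over)
Week 25–Week 28: €2,022 + €28,083 + €25,588 + €59,741 = €115,434 (under)
Week 26–Week 29: €28,083 + €25,588 + €59,741 + €10,526 = €123,938 (under)
Week 27–Week 30: €25,588 + €59,741 + €10,526 + €117,993 = €213,848 (over)
Week 28–Week 31: €59,741 + €10,526 + €117,993 + €41,024 = €229,284 (over)
Week 29–Week 32: €10,526 + €117,993 + €41,024 + €54,167 = €223,710 (over)
Week 30–Week 33: €117,993 + €41,024 + €54,167 + €72,110 = €285,294 (over)
Week 31–Week 34: €41,024 + €54,167 + €72,110 + €39,163 = €206,464 (over)
7 windows exceed the threshold.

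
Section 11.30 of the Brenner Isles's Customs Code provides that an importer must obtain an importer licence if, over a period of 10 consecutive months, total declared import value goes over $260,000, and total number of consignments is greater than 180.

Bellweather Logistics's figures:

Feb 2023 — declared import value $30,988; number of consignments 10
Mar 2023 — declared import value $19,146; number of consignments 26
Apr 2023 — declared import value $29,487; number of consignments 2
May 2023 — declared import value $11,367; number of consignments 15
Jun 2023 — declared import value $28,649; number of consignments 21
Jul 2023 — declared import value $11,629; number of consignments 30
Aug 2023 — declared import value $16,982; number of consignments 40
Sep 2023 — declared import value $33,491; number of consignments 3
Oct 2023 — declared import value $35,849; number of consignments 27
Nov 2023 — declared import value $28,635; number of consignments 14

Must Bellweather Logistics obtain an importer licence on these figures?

Total declared import value: $30,988 + $19,146 + $29,487 + $11,367 + $28,649 + $11,629 + $16,982 + $33,491 + $35,849 + $28,635 = $246,223 (≤ $260,000).
Total number of consignments: 10 + 26 + 2 + 15 + 21 + 30 + 40 + 3 + 27 + 14 = 188 (> 180).
The test is 'and': the rule requires both, and at least one is not exceeded.

No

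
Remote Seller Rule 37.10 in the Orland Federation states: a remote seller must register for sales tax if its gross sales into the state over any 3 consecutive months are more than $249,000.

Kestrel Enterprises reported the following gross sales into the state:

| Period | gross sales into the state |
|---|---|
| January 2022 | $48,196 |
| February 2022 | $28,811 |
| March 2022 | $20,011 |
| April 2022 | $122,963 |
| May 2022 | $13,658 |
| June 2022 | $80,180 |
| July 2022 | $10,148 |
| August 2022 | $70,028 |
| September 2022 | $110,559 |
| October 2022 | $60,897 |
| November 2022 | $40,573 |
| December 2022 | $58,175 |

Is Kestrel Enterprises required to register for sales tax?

January 2022–March 2022: $48,196 + $28,811 + $20,011 = $97,018 (under)
February 2022–April 2022: $28,811 + $20,011 + $122,963 = $171,785 (under)
March 2022–May 2022: $20,011 + $122,963 + $13,658 = $156,632 (under)
April 2022–June 2022: $122,963 + $13,658 + $80,180 = $216,801 (under)
May 2022–July 2022: $13,658 + $80,180 + $10,148 = $103,986 (under)
June 2022–August 2022: $80,180 + $10,148 + $70,028 = $160,356 (under)
July 2022–September 2022: $10,148 + $70,028 + $110,559 = $190,735 (under)
August 2022–October 2022: $70,028 + $110,559 + $60,897 = $241,484 (under)
September 2022–November 2022: $110,559 + $60,897 + $40,573 = $212,029 (under)
October 2022–December 2022: $60,897 + $40,573 + $58,175 = $159,645 (under)
No window exceeds $249,000.

No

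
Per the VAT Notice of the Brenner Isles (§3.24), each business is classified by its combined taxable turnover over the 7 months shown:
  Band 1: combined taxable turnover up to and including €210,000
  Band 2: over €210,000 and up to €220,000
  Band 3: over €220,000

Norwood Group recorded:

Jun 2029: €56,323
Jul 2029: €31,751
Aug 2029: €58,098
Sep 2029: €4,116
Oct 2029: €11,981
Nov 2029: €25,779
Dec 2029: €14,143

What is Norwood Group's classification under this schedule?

Band 1

Combined taxable turnover: €56,323 + €31,751 + €58,098 + €4,116 + €11,981 + €25,779 + €14,143 = €202,191.
€202,191 ≤ €210,000, so Band 1 applies.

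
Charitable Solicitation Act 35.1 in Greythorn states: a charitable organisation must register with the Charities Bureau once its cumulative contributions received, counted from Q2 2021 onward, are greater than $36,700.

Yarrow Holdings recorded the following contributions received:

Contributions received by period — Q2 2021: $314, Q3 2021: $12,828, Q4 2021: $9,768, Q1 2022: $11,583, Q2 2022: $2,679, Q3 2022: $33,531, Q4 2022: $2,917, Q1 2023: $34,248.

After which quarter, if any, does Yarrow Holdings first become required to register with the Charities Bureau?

Q2 2022

Through Q2 2021: $314
Through Q3 2021: $13,142
Through Q4 2021: $22,910
Through Q1 2022: $34,493
Through Q2 2022: $37,172 ← exceeds threshold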